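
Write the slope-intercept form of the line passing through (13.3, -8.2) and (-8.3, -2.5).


m = (5.7)/(-21.6) = -0.2639
b = y1 - m*x1 = -8.2 - (5.7*13.3)/(-21.6) = -8.2 + 3.5097 = -4.6903

y = -0.2639x - 4.6903


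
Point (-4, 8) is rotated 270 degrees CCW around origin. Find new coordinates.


cos(270) = 0, sin(270) = -1
x' = -4*0 - 8*(-1) = 8
y' = -4*(-1) + 8*0 = 4

(8, 4)


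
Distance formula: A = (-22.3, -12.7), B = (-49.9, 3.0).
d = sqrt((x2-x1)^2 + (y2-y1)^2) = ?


dx = -49.9 + 22.3 = -27.6
dy = 3.0 + 12.7 = 15.7
d = sqrt(761.76 + 246.49) = sqrt(1008.25) = 31.7530

31.7530


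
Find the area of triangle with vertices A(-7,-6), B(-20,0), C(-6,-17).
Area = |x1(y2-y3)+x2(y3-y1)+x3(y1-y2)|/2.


-7*(0+ 17) = -119
-20*(-17+ 6) = 220
-6*(-6-0) = 36
sum = 137
Area = |137|/2 = 68.5000

68.5000 sq units


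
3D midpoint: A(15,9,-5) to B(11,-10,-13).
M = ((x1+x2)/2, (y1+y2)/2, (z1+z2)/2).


Mx = (15+11)/2 = 13.0000
My = (9- 10)/2 = -0.5000
Mz = (-5- 13)/2 = -9.0000

M = (13.0000, -0.5000, -9.0000)


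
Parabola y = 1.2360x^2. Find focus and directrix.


a = 1.2360
1/(4a) = 0.2023
Focus = (0, 0.2023)
Directrix: y = -0.2023

Focus = (0, 0.2023), Directrix: y = -0.2023


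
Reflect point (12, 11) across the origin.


Reflection rule for origin: (-x, -y)
(12, 11) -> (-12, -11)

(-12, -11)


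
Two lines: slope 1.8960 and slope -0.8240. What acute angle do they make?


m1-m2 = 2.72
1+m1*m2 = -0.562304
tan(theta) = |2.72/(-0.562304)| = 4.837241
theta = arctan(|2.72/(-0.562304)|) = 78.3198 degrees (acute angle)

78.3198 degrees


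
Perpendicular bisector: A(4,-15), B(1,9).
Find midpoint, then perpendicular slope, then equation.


Midpoint = (2.5, -3)
Slope of AB = dy/dx = 24/(-3) = -8.0000
Perp slope = -dx/dy = 3/24 = 0.1250
b = My - (perp slope)*Mx = -3 + (-3*2.5)/24 = -3 - 0.3125 = -3.3125

y = 0.1250x - 3.3125


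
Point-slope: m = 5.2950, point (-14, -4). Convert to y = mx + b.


y + 4 = 5.2950(x + 14)
y = 5.2950x - 4 - 5.2950*(-14)
y = 5.2950x + 70.1300

y = 5.2950x + 70.1300


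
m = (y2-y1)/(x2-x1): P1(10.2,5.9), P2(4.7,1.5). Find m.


dy = 1.5 - 5.9 = -4.4
dx = 4.7 - 10.2 = -5.5
m = -4.4/(-5.5) = 0.8000

m = 0.8000


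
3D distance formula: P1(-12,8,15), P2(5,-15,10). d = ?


dx=17, dy=-23, dz=-5
d = sqrt(289+529+25) = sqrt(843) = 29.0345

29.0345


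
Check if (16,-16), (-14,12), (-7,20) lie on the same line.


16*(12-20) - 14*(20+ 16) - 7*(-16-12)
= -128 - 504 + 196 = -436

No, not collinear (determinant = -436)


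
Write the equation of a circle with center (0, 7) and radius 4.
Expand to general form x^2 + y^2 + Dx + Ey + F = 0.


(x-0)^2 + (y-7)^2 = 4^2
D = -2h = 0, E = -2k = -14
F = h^2+k^2-r^2 = 0+49-16 = 33

x^2 + y^2 - 14y + 33 = 0


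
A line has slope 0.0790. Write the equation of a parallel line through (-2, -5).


Parallel lines have equal slopes.
m2 = 0.0790
b2 = -5 - 0.0790*(-2) = -4.8420

y = 0.0790x - 4.8420


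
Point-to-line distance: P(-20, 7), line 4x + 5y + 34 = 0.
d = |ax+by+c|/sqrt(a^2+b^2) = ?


|4*(-20) + 5*7 + 34| = |-11| = 11
sqrt(16 + 25) = sqrt(41) = 6.4031
d = 11/sqrt(41) = 1.7179

1.7179


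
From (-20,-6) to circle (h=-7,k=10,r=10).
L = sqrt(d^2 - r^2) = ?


d = sqrt((-20+ 7)^2 + (-6-10)^2) = sqrt(169+256) = 20.6155
L = sqrt(425.0000 - 100) = sqrt(325.0000) = 18.0278

18.0278


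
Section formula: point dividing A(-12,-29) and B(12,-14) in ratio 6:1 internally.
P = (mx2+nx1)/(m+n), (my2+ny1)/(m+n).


Px = (6*12 + 1*(-12))/7 = 60/7 = 8.5714
Py = (6*(-14) + 1*(-29))/7 = -113/7 = -16.1429

P = (8.5714, -16.1429)


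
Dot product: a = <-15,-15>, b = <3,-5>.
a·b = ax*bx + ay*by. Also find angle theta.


a·b = -15*3 - 15*(-5) = -45 + 75 = 30
|a| = sqrt(225+225) = 21.2132
|b| = sqrt(9+25) = 5.8310
cos(theta) = 30/(sqrt(450)*sqrt(34)) = 30/sqrt(15300) = 0.242536
theta = arccos(30/sqrt(15300)) = 75.9638 degrees

a·b = 30, theta = 75.9638 deg


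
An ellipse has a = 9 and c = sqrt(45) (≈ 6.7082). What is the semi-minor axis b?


b^2 = 9^2 - (sqrt(45))^2 = 81 - 45 = 36
b = sqrt(36) = 6

b = 6


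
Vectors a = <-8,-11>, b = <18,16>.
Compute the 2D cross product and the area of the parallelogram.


cross = -8*16 + 11*18 = -128 + 198 = 70
Parallelogram area = |70| = 70

cross = 70, parallelogram area = 70


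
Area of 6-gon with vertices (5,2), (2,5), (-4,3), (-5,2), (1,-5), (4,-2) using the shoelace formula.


sum(xi*y_{i+1}) = 5*5 + 2*3 - 4*2 - 5*(-5) + 1*(-2) + 4*2 = 54
sum(yi*x_{i+1}) = 2*2 + 5*(-4) + 3*(-5) + 2*1 - 5*4 - 2*5 = -59
Area = |54 + 59|/2 = 113/2 = 56.5000

56.5000 sq units


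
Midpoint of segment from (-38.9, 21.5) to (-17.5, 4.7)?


Mx = (-38.9 - 17.5)/2 = -56.4/2 = -28.2000
My = (21.5 + 4.7)/2 = 26.2/2 = 13.1000

(-28.2000, 13.1000)


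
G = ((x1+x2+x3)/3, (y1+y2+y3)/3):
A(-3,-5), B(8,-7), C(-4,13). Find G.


Gx = (-3+8- 4)/3 = 1/3 = 0.3333
Gy = (-5- 7+13)/3 = 1/3 = 0.3333

G = (0.3333, 0.3333)


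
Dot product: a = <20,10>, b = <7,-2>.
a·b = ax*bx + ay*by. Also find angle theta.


a·b = 20*7 + 10*(-2) = 140 - 20 = 120
|a| = sqrt(400+100) = 22.3607
|b| = sqrt(49+4) = 7.2801
cos(theta) = 120/(sqrt(500)*sqrt(53)) = 120/sqrt(26500) = 0.737154
theta = arccos(120/sqrt(26500)) = 42.5104 degrees

a·b = 120, theta = 42.5104 deg


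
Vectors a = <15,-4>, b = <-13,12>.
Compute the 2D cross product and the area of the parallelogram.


cross = 15*12 + 4*(-13) = 180 - 52 = 128
Parallelogram area = |128| = 128

cross = 128, parallelogram area = 128


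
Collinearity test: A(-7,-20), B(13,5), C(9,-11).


-7*(5+ 11) + 13*(-11+ 20) + 9*(-20-5)
= -112 + 117 - 225 = -220

No, not collinear (determinant = -220)


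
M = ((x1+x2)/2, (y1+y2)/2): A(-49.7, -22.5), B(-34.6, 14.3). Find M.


Mx = (-49.7 - 34.6)/2 = -84.3/2 = -42.1500
My = (-22.5 + 14.3)/2 = -8.2/2 = -4.1000

(-42.1500, -4.1000)


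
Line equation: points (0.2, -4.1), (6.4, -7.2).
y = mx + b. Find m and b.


m = (-3.1)/(6.2) = -0.5000
b = y1 - m*x1 = -4.1 - (-3.1*0.2)/(6.2) = -4.1 + 0.1000 = -4.0000

y = -0.5000x - 4.0000


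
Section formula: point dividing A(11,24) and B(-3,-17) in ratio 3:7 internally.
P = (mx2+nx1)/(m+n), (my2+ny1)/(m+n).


Px = (3*(-3) + 7*11)/10 = 68/10 = 6.8000
Py = (3*(-17) + 7*24)/10 = 117/10 = 11.7000

P = (6.8000, 11.7000)


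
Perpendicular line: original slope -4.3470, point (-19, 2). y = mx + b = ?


Perpendicular slope = -1/m1 = -1/(-4.3470) = 0.2300
b2 = y0 - m2*x0 = 2 - 19/(-4.3470) = 2 + 4.3708 = 6.3708

y = 0.2300x + 6.3708


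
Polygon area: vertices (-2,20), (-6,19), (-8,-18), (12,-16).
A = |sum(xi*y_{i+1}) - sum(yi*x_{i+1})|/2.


sum(xi*y_{i+1}) = -2*19 - 6*(-18) - 8*(-16) + 12*20 = 438
sum(yi*x_{i+1}) = 20*(-6) + 19*(-8) - 18*12 - 16*(-2) = -456
Area = |438 + 456|/2 = 894/2 = 447.0000

447.0000 sq units


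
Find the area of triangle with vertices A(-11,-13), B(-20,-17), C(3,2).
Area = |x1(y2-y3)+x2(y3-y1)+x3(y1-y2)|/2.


-11*(-17-2) = 209
-20*(2+ 13) = -300
3*(-13+ 17) = 12
sum = -79
Area = |-79|/2 = 39.5000

39.5000 sq units


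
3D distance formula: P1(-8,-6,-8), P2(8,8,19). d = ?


dx=16, dy=14, dz=27
d = sqrt(256+196+729) = sqrt(1181) = 34.3657

34.3657


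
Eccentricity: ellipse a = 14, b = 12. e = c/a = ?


c = sqrt(196-144) = sqrt(52) = 7.2111
e = c/a = sqrt(52)/14 = 0.5151

e = 0.5151


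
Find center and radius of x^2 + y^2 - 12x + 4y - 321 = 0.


h = -D/2 = 12/2 = 6
k = -E/2 = -4/2 = -2
r^2 = h^2 + k^2 - F = 36 + 4 + 321 = 361
r = 19

Center (6, -2), radius = 19


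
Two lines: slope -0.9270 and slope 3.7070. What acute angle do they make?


m1-m2 = -4.634
1+m1*m2 = -2.436389
tan(theta) = |-4.634/(-2.436389)| = 1.901995
theta = arctan(|-4.634/(-2.436389)|) = 62.2662 degrees (acute angle)

62.2662 degrees


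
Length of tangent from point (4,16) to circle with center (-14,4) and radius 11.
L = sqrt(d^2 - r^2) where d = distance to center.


d = sqrt((4+ 14)^2 + (16-4)^2) = sqrt(324+144) = 21.6333
L = sqrt(468.0000 - 121) = sqrt(347.0000) = 18.6279

18.6279


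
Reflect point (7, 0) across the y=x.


Reflection rule for y=x: (y, x)
(7, 0) -> (0, 7)

(0, 7)


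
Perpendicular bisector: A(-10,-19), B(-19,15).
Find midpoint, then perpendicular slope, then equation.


Midpoint = (-14.5, -2)
Slope of AB = dy/dx = 34/(-9) = -3.7778
Perp slope = -dx/dy = 9/34 = 0.2647
b = My - (perp slope)*Mx = -2 + (-9*(-14.5))/34 = -2 + 3.8382 = 1.8382

y = 0.2647x + 1.8382


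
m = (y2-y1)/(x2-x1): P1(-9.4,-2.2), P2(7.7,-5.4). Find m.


dy = -5.4 + 2.2 = -3.2
dx = 7.7 + 9.4 = 17.1
m = -3.2/17.1 = -0.1871

m = -0.1871


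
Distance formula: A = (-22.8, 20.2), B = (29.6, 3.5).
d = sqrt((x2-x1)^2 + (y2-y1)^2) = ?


dx = 29.6 + 22.8 = 52.4
dy = 3.5 - 20.2 = -16.7
d = sqrt(2745.76 + 278.89) = sqrt(3024.65) = 54.9968

54.9968


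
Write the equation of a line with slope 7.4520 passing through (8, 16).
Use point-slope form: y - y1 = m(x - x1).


y - 16 = 7.4520(x - 8)
y = 7.4520x + 16 - 7.4520*8
y = 7.4520x - 43.6160

y = 7.4520x - 43.6160


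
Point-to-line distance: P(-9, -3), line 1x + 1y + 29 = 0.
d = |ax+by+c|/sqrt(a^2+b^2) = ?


|1*(-9) + 1*(-3) + 29| = |17| = 17
sqrt(1 + 1) = sqrt(2) = 1.4142
d = 17/sqrt(2) = 12.0208

12.0208


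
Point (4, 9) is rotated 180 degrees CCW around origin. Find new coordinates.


cos(180) = -1, sin(180) = 0
x' = 4*(-1) - 9*0 = -4
y' = 4*0 + 9*(-1) = -9

(-4, -9)


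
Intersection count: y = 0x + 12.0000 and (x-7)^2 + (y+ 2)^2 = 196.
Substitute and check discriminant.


Substitute y = 0x + 12.0000: (x-7)^2 + (0x+12.0000+ 2)^2 = 196
Expand to Ax^2 + Bx + C = 0, where b-k = 14
A = 1+m^2 = 1
B = 2(m(b-k) - h) = 2(0*14 - 7) = -14
C = h^2 + (b-k)^2 - r^2 = 49 + 196 - 196 = 49
disc = B^2-4AC = 196.0000 - 196.0000 = 0
disc = 0

1 intersection point (tangent)


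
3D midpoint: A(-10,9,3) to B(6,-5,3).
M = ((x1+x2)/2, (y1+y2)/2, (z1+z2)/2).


Mx = (-10+6)/2 = -2.0000
My = (9- 5)/2 = 2.0000
Mz = (3+3)/2 = 3.0000

M = (-2.0000, 2.0000, 3.0000)


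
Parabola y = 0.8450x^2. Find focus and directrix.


a = 0.8450
1/(4a) = 0.2959
Focus = (0, 0.2959)
Directrix: y = -0.2959

Focus = (0, 0.2959), Directrix: y = -0.2959


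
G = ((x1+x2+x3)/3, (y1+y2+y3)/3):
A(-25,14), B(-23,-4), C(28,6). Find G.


Gx = (-25- 23+28)/3 = -20/3 = -6.6667
Gy = (14- 4+6)/3 = 16/3 = 5.3333

G = (-6.6667, 5.3333)


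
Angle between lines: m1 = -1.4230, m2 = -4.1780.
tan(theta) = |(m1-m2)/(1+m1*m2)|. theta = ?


m1-m2 = 2.755
1+m1*m2 = 6.945294
tan(theta) = |2.755/6.945294| = 0.396671
theta = arctan(|2.755/6.945294|) = 21.6368 degrees (acute angle)

21.6368 degrees


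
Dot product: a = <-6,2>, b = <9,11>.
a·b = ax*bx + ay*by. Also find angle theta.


a·b = -6*9 + 2*11 = -54 + 22 = -32
|a| = sqrt(36+4) = 6.3246
|b| = sqrt(81+121) = 14.2127
cos(theta) = -32/(sqrt(40)*sqrt(202)) = -32/sqrt(8080) = -0.355995
theta = arccos(-32/sqrt(8080)) = 110.8545 degrees

a·b = -32, theta = 110.8545 deg


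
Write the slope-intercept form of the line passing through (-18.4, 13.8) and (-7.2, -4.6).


m = (-18.4)/(11.2) = -1.6429
b = y1 - m*x1 = 13.8 - (-18.4*(-18.4))/(11.2) = 13.8 - 30.2286 = -16.4286

y = -1.6429x - 16.4286


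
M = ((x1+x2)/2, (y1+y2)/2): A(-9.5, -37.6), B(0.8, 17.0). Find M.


Mx = (-9.5 + 0.8)/2 = -8.7/2 = -4.3500
My = (-37.6 + 17.0)/2 = -20.6/2 = -10.3000

(-4.3500, -10.3000)


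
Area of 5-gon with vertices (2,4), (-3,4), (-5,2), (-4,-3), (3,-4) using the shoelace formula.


sum(xi*y_{i+1}) = 2*4 - 3*2 - 5*(-3) - 4*(-4) + 3*4 = 45
sum(yi*x_{i+1}) = 4*(-3) + 4*(-5) + 2*(-4) - 3*3 - 4*2 = -57
Area = |45 + 57|/2 = 102/2 = 51.0000

51.0000 sq units


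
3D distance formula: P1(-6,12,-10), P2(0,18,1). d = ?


dx=6, dy=6, dz=11
d = sqrt(36+36+121) = sqrt(193) = 13.8924

13.8924


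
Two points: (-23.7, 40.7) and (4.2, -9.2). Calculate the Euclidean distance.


dx = 4.2 + 23.7 = 27.9
dy = -9.2 - 40.7 = -49.9
d = sqrt(778.41 + 2490.01) = sqrt(3268.42) = 57.1701

57.1701


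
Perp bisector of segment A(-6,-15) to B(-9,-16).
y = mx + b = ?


Midpoint = (-7.5, -15.5)
Slope of AB = dy/dx = -1/(-3) = 0.3333
Perp slope = -dx/dy = -3/1 = -3.0000
b = My - (perp slope)*Mx = -15.5 + (-3*(-7.5))/(-1) = -15.5 - 22.5000 = -38.0000

y = -3.0000x - 38.0000


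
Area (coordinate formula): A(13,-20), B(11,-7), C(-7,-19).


13*(-7+ 19) = 156
11*(-19+ 20) = 11
-7*(-20+ 7) = 91
sum = 258
Area = |258|/2 = 129.0000

129.0000 sq units


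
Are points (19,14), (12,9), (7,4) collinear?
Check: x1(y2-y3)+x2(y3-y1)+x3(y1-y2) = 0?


19*(9-4) + 12*(4-14) + 7*(14-9)
= 95 - 120 + 35 = 10

No, not collinear (determinant = 10)


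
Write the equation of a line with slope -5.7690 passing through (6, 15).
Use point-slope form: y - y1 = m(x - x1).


y - 15 = -5.7690(x - 6)
y = -5.7690x + 15 + 5.7690*6
y = -5.7690x + 49.6140

y = -5.7690x + 49.6140


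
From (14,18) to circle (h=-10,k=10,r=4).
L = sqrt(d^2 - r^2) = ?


d = sqrt((14+ 10)^2 + (18-10)^2) = sqrt(576+64) = 25.2982
L = sqrt(640.0000 - 16) = sqrt(624.0000) = 24.9800

24.9800


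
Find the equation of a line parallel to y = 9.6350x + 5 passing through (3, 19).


Parallel lines have equal slopes.
m2 = 9.6350
b2 = 19 - 9.6350*3 = -9.9050

y = 9.6350x - 9.9050


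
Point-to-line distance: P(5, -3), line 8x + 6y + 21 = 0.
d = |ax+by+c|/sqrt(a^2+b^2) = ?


|8*5 + 6*(-3) + 21| = |43| = 43
sqrt(64 + 36) = sqrt(100) = 10.0000
d = 43/sqrt(100) = 4.3000

4.3000


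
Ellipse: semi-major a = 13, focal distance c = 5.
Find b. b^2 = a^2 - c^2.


b^2 = 13^2 - (5)^2 = 169 - 25 = 144
b = sqrt(144) = 12

b = 12


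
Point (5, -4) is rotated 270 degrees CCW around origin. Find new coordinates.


cos(270) = 0, sin(270) = -1
x' = 5*0 + 4*(-1) = -4
y' = 5*(-1) - 4*0 = -5

(-4, -5)


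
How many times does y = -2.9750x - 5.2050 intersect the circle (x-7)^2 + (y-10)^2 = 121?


Substitute y = -2.9750x - 5.2050: (x-7)^2 + (-2.9750x- 5.2050-10)^2 = 121
Expand to Ax^2 + Bx + C = 0, where b-k = -15.205
A = 1+m^2 = 9.850625
B = 2(m(b-k) - h) = 2(-2.9750*(-15.205) - 7) = 76.46975
C = h^2 + (b-k)^2 - r^2 = 49 + 231.192025 - 121 = 159.192025
disc = B^2-4AC = 5847.6227 - 6272.5638 = -424.9411
disc < 0

0 intersection points


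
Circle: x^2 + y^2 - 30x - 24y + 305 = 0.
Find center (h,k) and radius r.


h = -D/2 = 30/2 = 15
k = -E/2 = 24/2 = 12
r^2 = h^2 + k^2 - F = 225 + 144 - 305 = 64
r = 8

Center (15, 12), radius = 8


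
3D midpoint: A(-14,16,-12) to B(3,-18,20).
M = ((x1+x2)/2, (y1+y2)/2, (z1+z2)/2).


Mx = (-14+3)/2 = -5.5000
My = (16- 18)/2 = -1.0000
Mz = (-12+20)/2 = 4.0000

M = (-5.5000, -1.0000, 4.0000)


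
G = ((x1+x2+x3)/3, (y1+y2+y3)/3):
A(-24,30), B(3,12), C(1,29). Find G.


Gx = (-24+3+1)/3 = -20/3 = -6.6667
Gy = (30+12+29)/3 = 71/3 = 23.6667

G = (-6.6667, 23.6667)


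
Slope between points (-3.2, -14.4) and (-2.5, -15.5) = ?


dy = -15.5 + 14.4 = -1.1
dx = -2.5 + 3.2 = 0.7
m = -1.1/0.7 = -1.5714

m = -1.5714


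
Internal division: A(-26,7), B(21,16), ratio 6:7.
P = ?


Px = (6*21 + 7*(-26))/13 = -56/13 = -4.3077
Py = (6*16 + 7*7)/13 = 145/13 = 11.1538

P = (-4.3077, 11.1538)


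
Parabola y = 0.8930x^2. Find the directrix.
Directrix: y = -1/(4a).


a = 0.8930
1/(4a) = 0.2800
directrix: y = -0.2800 = -0.2800

y = -0.2800


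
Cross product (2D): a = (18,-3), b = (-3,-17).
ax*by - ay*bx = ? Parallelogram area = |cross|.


cross = 18*(-17) + 3*(-3) = -306 - 9 = -315
Parallelogram area = |-315| = 315

cross = -315, parallelogram area = 315


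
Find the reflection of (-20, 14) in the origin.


Reflection rule for origin: (-x, -y)
(-20, 14) -> (20, -14)

(20, -14)


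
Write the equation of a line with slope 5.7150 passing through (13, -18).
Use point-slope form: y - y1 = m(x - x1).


y + 18 = 5.7150(x - 13)
y = 5.7150x - 18 - 5.7150*13
y = 5.7150x - 92.2950

y = 5.7150x - 92.2950


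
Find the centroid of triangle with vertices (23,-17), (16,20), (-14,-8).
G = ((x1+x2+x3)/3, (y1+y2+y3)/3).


Gx = (23+16- 14)/3 = 25/3 = 8.3333
Gy = (-17+20- 8)/3 = -5/3 = -1.6667

G = (8.3333, -1.6667)


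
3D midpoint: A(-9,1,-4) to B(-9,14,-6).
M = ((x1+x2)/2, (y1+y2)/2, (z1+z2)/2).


Mx = (-9- 9)/2 = -9.0000
My = (1+14)/2 = 7.5000
Mz = (-4- 6)/2 = -5.0000

M = (-9.0000, 7.5000, -5.0000)


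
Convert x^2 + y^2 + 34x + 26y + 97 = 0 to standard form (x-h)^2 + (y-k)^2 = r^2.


h = -D/2 = -34/2 = -17
k = -E/2 = -26/2 = -13
r^2 = h^2 + k^2 - F = 289 + 169 - 97 = 361
r = 19

Center (-17, -13), radius = 19


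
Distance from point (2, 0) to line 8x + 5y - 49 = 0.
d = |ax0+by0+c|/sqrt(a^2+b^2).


|8*2 + 5*0 - 49| = |-33| = 33
sqrt(64 + 25) = sqrt(89) = 9.4340
d = 33/sqrt(89) = 3.4980

3.4980


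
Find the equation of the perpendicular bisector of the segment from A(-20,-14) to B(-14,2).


Midpoint = (-17, -6)
Slope of AB = dy/dx = 16/6 = 2.6667
Perp slope = -dx/dy = -6/16 = -0.3750
b = My - (perp slope)*Mx = -6 + (6*(-17))/16 = -6 - 6.3750 = -12.3750

y = -0.3750x - 12.3750


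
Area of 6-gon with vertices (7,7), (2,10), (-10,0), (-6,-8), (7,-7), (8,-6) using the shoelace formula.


sum(xi*y_{i+1}) = 7*10 + 2*0 - 10*(-8) - 6*(-7) + 7*(-6) + 8*7 = 206
sum(yi*x_{i+1}) = 7*2 + 10*(-10) + 0*(-6) - 8*7 - 7*8 - 6*7 = -240
Area = |206 + 240|/2 = 446/2 = 223.0000

223.0000 sq units


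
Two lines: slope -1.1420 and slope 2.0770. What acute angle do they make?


m1-m2 = -3.219
1+m1*m2 = -1.371934
tan(theta) = |-3.219/(-1.371934)| = 2.346323
theta = arctan(|-3.219/(-1.371934)|) = 66.9164 degrees (acute angle)

66.9164 degrees


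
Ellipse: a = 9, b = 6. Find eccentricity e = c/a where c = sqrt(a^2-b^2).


c = sqrt(81-36) = sqrt(45) = 6.7082
e = c/a = sqrt(45)/9 = 0.7454

e = 0.7454


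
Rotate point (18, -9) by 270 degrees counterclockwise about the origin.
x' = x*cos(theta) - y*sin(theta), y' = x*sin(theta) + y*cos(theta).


cos(270) = 0, sin(270) = -1
x' = 18*0 + 9*(-1) = -9
y' = 18*(-1) - 9*0 = -18

(-9, -18)


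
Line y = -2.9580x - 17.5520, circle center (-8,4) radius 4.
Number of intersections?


Substitute y = -2.9580x - 17.5520: (x+ 8)^2 + (-2.9580x- 17.5520-4)^2 = 16
Expand to Ax^2 + Bx + C = 0, where b-k = -21.552
A = 1+m^2 = 9.749764
B = 2(m(b-k) - h) = 2(-2.9580*(-21.552) + 8) = 143.501632
C = h^2 + (b-k)^2 - r^2 = 64 + 464.488704 - 16 = 512.488704
disc = B^2-4AC = 20592.7184 - 19986.5757 = 606.1427
disc > 0

2 intersection points


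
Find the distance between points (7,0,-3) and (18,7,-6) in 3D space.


dx=11, dy=7, dz=-3
d = sqrt(121+49+9) = sqrt(179) = 13.3791

13.3791


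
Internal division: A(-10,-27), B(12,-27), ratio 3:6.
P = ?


Px = (3*12 + 6*(-10))/9 = -24/9 = -2.6667
Py = (3*(-27) + 6*(-27))/9 = -243/9 = -27.0000

P = (-2.6667, -27.0000)


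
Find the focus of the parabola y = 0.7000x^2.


a = 0.7000
4a = 2.8000
focus = (0, 1/2.8000) = (0, 0.3571)

Focus = (0, 0.3571)


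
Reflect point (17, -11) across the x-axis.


Reflection rule for x-axis: (x, -y)
(17, -11) -> (17, 11)

(17, 11)


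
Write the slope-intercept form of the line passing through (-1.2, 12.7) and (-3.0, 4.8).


m = (-7.9)/(-1.8) = 4.3889
b = y1 - m*x1 = 12.7 - (-7.9*(-1.2))/(-1.8) = 12.7 + 5.2667 = 17.9667

y = 4.3889x + 17.9667


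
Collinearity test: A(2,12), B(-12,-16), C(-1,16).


2*(-16-16) - 12*(16-12) - 1*(12+ 16)
= -64 - 48 - 28 = -140

No, not collinear (determinant = -140)


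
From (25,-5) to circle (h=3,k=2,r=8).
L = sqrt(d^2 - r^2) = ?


d = sqrt((25-3)^2 + (-5-2)^2) = sqrt(484+49) = 23.0868
L = sqrt(533.0000 - 64) = sqrt(469.0000) = 21.6564

21.6564


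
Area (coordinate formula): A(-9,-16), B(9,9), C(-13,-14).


-9*(9+ 14) = -207
9*(-14+ 16) = 18
-13*(-16-9) = 325
sum = 136
Area = |136|/2 = 68.0000

68.0000 sq units


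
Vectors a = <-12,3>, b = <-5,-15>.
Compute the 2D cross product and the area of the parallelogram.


cross = -12*(-15) - 3*(-5) = 180 + 15 = 195
Parallelogram area = |195| = 195

cross = 195, parallelogram area = 195


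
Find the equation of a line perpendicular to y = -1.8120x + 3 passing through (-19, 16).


Perpendicular slope = -1/m1 = -1/(-1.8120) = 0.5519
b2 = y0 - m2*x0 = 16 - 19/(-1.8120) = 16 + 10.4857 = 26.4857

y = 0.5519x + 26.4857


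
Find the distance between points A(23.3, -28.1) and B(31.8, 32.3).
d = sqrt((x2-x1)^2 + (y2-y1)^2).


dx = 31.8 - 23.3 = 8.5
dy = 32.3 + 28.1 = 60.4
d = sqrt(72.25 + 3648.16) = sqrt(3720.41) = 60.9952

60.9952


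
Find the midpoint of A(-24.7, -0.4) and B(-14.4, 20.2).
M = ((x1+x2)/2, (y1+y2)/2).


Mx = (-24.7 - 14.4)/2 = -39.1/2 = -19.5500
My = (-0.4 + 20.2)/2 = 19.8/2 = 9.9000

(-19.5500, 9.9000)


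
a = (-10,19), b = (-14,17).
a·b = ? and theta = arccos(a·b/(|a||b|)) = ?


a·b = -10*(-14) + 19*17 = 140 + 323 = 463
|a| = sqrt(100+361) = 21.4709
|b| = sqrt(196+289) = 22.0227
cos(theta) = 463/(sqrt(461)*sqrt(485)) = 463/sqrt(223585) = 0.979174
theta = arccos(463/sqrt(223585)) = 11.7139 degrees

a·b = 463, theta = 11.7139 deg


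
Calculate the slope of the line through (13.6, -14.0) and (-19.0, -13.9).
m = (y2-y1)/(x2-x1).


dy = -13.9 + 14.0 = 0.1
dx = -19.0 - 13.6 = -32.6
m = 0.1/(-32.6) = -0.0031

m = -0.0031


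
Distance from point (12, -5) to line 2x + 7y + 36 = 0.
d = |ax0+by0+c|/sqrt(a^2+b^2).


|2*12 + 7*(-5) + 36| = |25| = 25
sqrt(4 + 49) = sqrt(53) = 7.2801
d = 25/sqrt(53) = 3.4340

3.4340


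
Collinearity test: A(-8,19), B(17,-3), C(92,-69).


-8*(-3+ 69) + 17*(-69-19) + 92*(19+ 3)
= -528 - 1496 + 2024 = 0

Yes, collinear (determinant = 0)


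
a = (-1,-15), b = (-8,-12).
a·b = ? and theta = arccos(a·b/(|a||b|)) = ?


a·b = -1*(-8) - 15*(-12) = 8 + 180 = 188
|a| = sqrt(1+225) = 15.0333
|b| = sqrt(64+144) = 14.4222
cos(theta) = 188/(sqrt(226)*sqrt(208)) = 188/sqrt(47008) = 0.867106
theta = arccos(188/sqrt(47008)) = 29.8760 degrees

a·b = 188, theta = 29.8760 deg


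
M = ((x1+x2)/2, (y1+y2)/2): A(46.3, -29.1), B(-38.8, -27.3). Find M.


Mx = (46.3 - 38.8)/2 = 7.5/2 = 3.7500
My = (-29.1 - 27.3)/2 = -56.4/2 = -28.2000

(3.7500, -28.2000)


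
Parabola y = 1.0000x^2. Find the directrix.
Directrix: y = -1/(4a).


a = 1.0000
1/(4a) = 0.2500
directrix: y = -0.2500 = -0.2500

y = -0.2500


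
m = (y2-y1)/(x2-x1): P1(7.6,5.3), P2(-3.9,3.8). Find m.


dy = 3.8 - 5.3 = -1.5
dx = -3.9 - 7.6 = -11.5
m = -1.5/(-11.5) = 0.1304

m = 0.1304


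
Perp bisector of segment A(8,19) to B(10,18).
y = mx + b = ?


Midpoint = (9, 18.5)
Slope of AB = dy/dx = -1/2 = -0.5000
Perp slope = -dx/dy = 2/1 = 2.0000
b = My - (perp slope)*Mx = 18.5 + (2*9)/(-1) = 18.5 - 18.0000 = 0.5000

y = 2.0000x + 0.5000


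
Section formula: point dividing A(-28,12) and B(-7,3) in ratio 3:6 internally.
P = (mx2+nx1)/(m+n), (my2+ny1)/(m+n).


Px = (3*(-7) + 6*(-28))/9 = -189/9 = -21.0000
Py = (3*3 + 6*12)/9 = 81/9 = 9.0000

P = (-21.0000, 9.0000)


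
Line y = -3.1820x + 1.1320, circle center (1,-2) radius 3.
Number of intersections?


Substitute y = -3.1820x + 1.1320: (x-1)^2 + (-3.1820x+1.1320+ 2)^2 = 9
Expand to Ax^2 + Bx + C = 0, where b-k = 3.132
A = 1+m^2 = 11.125124
B = 2(m(b-k) - h) = 2(-3.1820*3.132 - 1) = -21.932048
C = h^2 + (b-k)^2 - r^2 = 1 + 9.809424 - 9 = 1.809424
disc = B^2-4AC = 481.0147 - 80.5203 = 400.4944
disc > 0

2 intersection points


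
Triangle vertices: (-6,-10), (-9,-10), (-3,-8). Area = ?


-6*(-10+ 8) = 12
-9*(-8+ 10) = -18
-3*(-10+ 10) = 0
sum = -6
Area = |-6|/2 = 3.0000

3.0000 sq units


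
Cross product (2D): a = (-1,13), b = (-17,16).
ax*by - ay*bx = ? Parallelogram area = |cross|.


cross = -1*16 - 13*(-17) = -16 + 221 = 205
Parallelogram area = |205| = 205

cross = 205, parallelogram area = 205


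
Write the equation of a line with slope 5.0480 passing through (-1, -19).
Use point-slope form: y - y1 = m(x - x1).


y + 19 = 5.0480(x + 1)
y = 5.0480x - 19 - 5.0480*(-1)
y = 5.0480x - 13.9520

y = 5.0480x - 13.9520


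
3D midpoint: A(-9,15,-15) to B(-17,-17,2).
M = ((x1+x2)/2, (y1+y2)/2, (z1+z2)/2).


Mx = (-9- 17)/2 = -13.0000
My = (15- 17)/2 = -1.0000
Mz = (-15+2)/2 = -6.5000

M = (-13.0000, -1.0000, -6.5000)


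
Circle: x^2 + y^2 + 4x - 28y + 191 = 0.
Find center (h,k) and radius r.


h = -D/2 = -4/2 = -2
k = -E/2 = 28/2 = 14
r^2 = h^2 + k^2 - F = 4 + 196 - 191 = 9
r = 3

Center (-2, 14), radius = 3


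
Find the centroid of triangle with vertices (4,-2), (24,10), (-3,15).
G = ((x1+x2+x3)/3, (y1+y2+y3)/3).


Gx = (4+24- 3)/3 = 25/3 = 8.3333
Gy = (-2+10+15)/3 = 23/3 = 7.6667

G = (8.3333, 7.6667)


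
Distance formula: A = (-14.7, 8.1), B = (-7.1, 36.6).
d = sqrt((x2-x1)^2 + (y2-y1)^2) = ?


dx = -7.1 + 14.7 = 7.6
dy = 36.6 - 8.1 = 28.5
d = sqrt(57.76 + 812.25) = sqrt(870.01) = 29.4959

29.4959


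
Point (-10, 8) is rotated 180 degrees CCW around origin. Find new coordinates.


cos(180) = -1, sin(180) = 0
x' = -10*(-1) - 8*0 = 10
y' = -10*0 + 8*(-1) = -8

(10, -8)


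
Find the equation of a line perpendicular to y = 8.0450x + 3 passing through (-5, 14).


Perpendicular slope = -1/m1 = -1/8.0450 = -0.1243
b2 = y0 - m2*x0 = 14 - 5/8.0450 = 14 - 0.6215 = 13.3785

y = -0.1243x + 13.3785


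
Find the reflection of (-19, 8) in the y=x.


Reflection rule for y=x: (y, x)
(-19, 8) -> (8, -19)

(8, -19)


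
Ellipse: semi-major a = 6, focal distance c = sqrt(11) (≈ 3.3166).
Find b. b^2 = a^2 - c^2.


b^2 = 6^2 - (sqrt(11))^2 = 36 - 11 = 25
b = sqrt(25) = 5

b = 5


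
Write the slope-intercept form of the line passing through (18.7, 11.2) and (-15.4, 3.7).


m = (-7.5)/(-34.1) = 0.2199
b = y1 - m*x1 = 11.2 - (-7.5*18.7)/(-34.1) = 11.2 - 4.1129 = 7.0871

y = 0.2199x + 7.0871


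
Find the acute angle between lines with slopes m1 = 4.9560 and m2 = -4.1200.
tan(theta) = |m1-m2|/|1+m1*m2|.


m1-m2 = 9.076
1+m1*m2 = -19.41872
tan(theta) = |9.076/(-19.41872)| = 0.467384
theta = arctan(|9.076/(-19.41872)|) = 25.0506 degrees (acute angle)

25.0506 degrees


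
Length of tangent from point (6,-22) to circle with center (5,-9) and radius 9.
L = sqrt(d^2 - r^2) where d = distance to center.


d = sqrt((6-5)^2 + (-22+ 9)^2) = sqrt(1+169) = 13.0384
L = sqrt(170.0000 - 81) = sqrt(89.0000) = 9.4340

9.4340


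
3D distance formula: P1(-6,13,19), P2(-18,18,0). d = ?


dx=-12, dy=5, dz=-19
d = sqrt(144+25+361) = sqrt(530) = 23.0217

23.0217


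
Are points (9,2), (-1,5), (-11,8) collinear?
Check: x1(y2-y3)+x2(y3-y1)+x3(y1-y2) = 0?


9*(5-8) - 1*(8-2) - 11*(2-5)
= -27 - 6 + 33 = 0

Yes, collinear (determinant = 0)


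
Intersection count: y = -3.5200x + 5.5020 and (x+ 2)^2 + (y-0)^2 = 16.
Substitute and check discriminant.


Substitute y = -3.5200x + 5.5020: (x+ 2)^2 + (-3.5200x+5.5020-0)^2 = 16
Expand to Ax^2 + Bx + C = 0, where b-k = 5.502
A = 1+m^2 = 13.3904
B = 2(m(b-k) - h) = 2(-3.5200*5.502 + 2) = -34.73408
C = h^2 + (b-k)^2 - r^2 = 4 + 30.272004 - 16 = 18.272004
disc = B^2-4AC = 1206.4563 - 978.6778 = 227.7785
disc > 0

2 intersection points


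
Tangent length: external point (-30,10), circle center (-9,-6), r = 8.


d = sqrt((-30+ 9)^2 + (10+ 6)^2) = sqrt(441+256) = 26.4008
L = sqrt(697.0000 - 64) = sqrt(633.0000) = 25.1595

25.1595


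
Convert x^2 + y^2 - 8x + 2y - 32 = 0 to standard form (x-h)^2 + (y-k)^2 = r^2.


h = -D/2 = 8/2 = 4
k = -E/2 = -2/2 = -1
r^2 = h^2 + k^2 - F = 16 + 1 + 32 = 49
r = 7

Center (4, -1), radius = 7


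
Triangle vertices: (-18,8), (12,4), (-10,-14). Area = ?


-18*(4+ 14) = -324
12*(-14-8) = -264
-10*(8-4) = -40
sum = -628
Area = |-628|/2 = 314.0000

314.0000 sq units


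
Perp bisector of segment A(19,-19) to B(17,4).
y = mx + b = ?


Midpoint = (18, -7.5)
Slope of AB = dy/dx = 23/(-2) = -11.5000
Perp slope = -dx/dy = 2/23 = 0.0870
b = My - (perp slope)*Mx = -7.5 + (-2*18)/23 = -7.5 - 1.5652 = -9.0652

y = 0.0870x - 9.0652


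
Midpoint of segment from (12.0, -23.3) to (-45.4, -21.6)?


Mx = (12.0 - 45.4)/2 = -33.4/2 = -16.7000
My = (-23.3 - 21.6)/2 = -44.9/2 = -22.4500

(-16.7000, -22.4500)


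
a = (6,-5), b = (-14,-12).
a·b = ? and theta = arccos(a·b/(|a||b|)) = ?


a·b = 6*(-14) - 5*(-12) = -84 + 60 = -24
|a| = sqrt(36+25) = 7.8102
|b| = sqrt(196+144) = 18.4391
cos(theta) = -24/(sqrt(61)*sqrt(340)) = -24/sqrt(20740) = -0.166651
theta = arccos(-24/sqrt(20740)) = 99.5931 degrees

a·b = -24, theta = 99.5931 deg


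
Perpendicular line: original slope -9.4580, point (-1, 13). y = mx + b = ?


Perpendicular slope = -1/m1 = -1/(-9.4580) = 0.1057
b2 = y0 - m2*x0 = 13 - 1/(-9.4580) = 13 + 0.1057 = 13.1057

y = 0.1057x + 13.1057


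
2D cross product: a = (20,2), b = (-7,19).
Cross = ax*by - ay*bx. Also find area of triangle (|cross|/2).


cross = 20*19 - 2*(-7) = 380 + 14 = 394
Triangle area = |394|/2 = 394/2 = 197.0000

cross = 394, triangle area = 197.0000


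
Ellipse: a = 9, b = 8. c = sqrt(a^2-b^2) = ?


c^2 = 9^2 - 8^2 = 81 - 64 = 17
c = sqrt(17) = 4.1231

c = 4.1231


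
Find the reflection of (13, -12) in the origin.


Reflection rule for origin: (-x, -y)
(13, -12) -> (-13, 12)

(-13, 12)


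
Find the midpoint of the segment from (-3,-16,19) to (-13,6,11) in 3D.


Mx = (-3- 13)/2 = -8.0000
My = (-16+6)/2 = -5.0000
Mz = (19+11)/2 = 15.0000

M = (-8.0000, -5.0000, 15.0000)


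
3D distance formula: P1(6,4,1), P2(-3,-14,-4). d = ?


dx=-9, dy=-18, dz=-5
d = sqrt(81+324+25) = sqrt(430) = 20.7364

20.7364


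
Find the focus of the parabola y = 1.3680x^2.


a = 1.3680
4a = 5.4720
focus = (0, 1/5.4720) = (0, 0.1827)

Focus = (0, 0.1827)


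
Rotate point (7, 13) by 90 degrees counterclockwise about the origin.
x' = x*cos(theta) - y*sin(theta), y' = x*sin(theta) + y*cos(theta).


cos(90) = 0, sin(90) = 1
x' = 7*0 - 13*1 = -13
y' = 7*1 + 13*0 = 7

(-13, 7)


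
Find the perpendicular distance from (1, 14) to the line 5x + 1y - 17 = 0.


|5*1 + 1*14 - 17| = |2| = 2
sqrt(25 + 1) = sqrt(26) = 5.0990
d = 2/sqrt(26) = 0.3922

0.3922


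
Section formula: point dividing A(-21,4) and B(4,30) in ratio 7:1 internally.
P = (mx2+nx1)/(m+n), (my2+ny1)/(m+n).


Px = (7*4 + 1*(-21))/8 = 7/8 = 0.8750
Py = (7*30 + 1*4)/8 = 214/8 = 26.7500

P = (0.8750, 26.7500)


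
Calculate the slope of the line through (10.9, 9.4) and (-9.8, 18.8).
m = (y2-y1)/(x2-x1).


dy = 18.8 - 9.4 = 9.4
dx = -9.8 - 10.9 = -20.7
m = 9.4/(-20.7) = -0.4541

m = -0.4541


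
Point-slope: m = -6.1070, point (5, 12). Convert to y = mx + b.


y - 12 = -6.1070(x - 5)
y = -6.1070x + 12 + 6.1070*5
y = -6.1070x + 42.5350

y = -6.1070x + 42.5350


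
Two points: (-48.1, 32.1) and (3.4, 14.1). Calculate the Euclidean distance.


dx = 3.4 + 48.1 = 51.5
dy = 14.1 - 32.1 = -18.0
d = sqrt(2652.25 + 324.0) = sqrt(2976.25) = 54.5550

54.5550


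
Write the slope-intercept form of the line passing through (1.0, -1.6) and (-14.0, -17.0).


m = (-15.4)/(-15.0) = 1.0267
b = y1 - m*x1 = -1.6 - (-15.4*1.0)/(-15.0) = -1.6 - 1.0267 = -2.6267

y = 1.0267x - 2.6267


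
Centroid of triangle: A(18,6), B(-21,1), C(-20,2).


Gx = (18- 21- 20)/3 = -23/3 = -7.6667
Gy = (6+1+2)/3 = 9/3 = 3.0000

G = (-7.6667, 3.0000)


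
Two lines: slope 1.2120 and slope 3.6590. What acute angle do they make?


m1-m2 = -2.447
1+m1*m2 = 5.434708
tan(theta) = |-2.447/5.434708| = 0.450254
theta = arctan(|-2.447/5.434708|) = 24.2399 degrees (acute angle)

24.2399 degrees


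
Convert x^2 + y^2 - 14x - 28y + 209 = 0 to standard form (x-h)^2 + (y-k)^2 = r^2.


h = -D/2 = 14/2 = 7
k = -E/2 = 28/2 = 14
r^2 = h^2 + k^2 - F = 49 + 196 - 209 = 36
r = 6

Center (7, 14), radius = 6


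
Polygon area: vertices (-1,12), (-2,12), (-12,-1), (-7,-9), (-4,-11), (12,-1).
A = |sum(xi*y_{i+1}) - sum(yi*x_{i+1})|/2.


sum(xi*y_{i+1}) = -1*12 - 2*(-1) - 12*(-9) - 7*(-11) - 4*(-1) + 12*12 = 323
sum(yi*x_{i+1}) = 12*(-2) + 12*(-12) - 1*(-7) - 9*(-4) - 11*12 - 1*(-1) = -256
Area = |323 + 256|/2 = 579/2 = 289.5000

289.5000 sq units


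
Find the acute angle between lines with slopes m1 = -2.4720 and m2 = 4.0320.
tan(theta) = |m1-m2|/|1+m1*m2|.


m1-m2 = -6.504
1+m1*m2 = -8.967104
tan(theta) = |-6.504/(-8.967104)| = 0.725318
theta = arctan(|-6.504/(-8.967104)|) = 35.9540 degrees (acute angle)

35.9540 degrees


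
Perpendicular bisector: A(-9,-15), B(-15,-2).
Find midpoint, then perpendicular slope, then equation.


Midpoint = (-12, -8.5)
Slope of AB = dy/dx = 13/(-6) = -2.1667
Perp slope = -dx/dy = 6/13 = 0.4615
b = My - (perp slope)*Mx = -8.5 + (-6*(-12))/13 = -8.5 + 5.5385 = -2.9615

y = 0.4615x - 2.9615


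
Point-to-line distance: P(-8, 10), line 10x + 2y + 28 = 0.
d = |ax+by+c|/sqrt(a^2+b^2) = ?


|10*(-8) + 2*10 + 28| = |-32| = 32
sqrt(100 + 4) = sqrt(104) = 10.1980
d = 32/sqrt(104) = 3.1379

3.1379


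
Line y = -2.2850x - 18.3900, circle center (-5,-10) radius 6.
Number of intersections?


Substitute y = -2.2850x - 18.3900: (x+ 5)^2 + (-2.2850x- 18.3900+ 10)^2 = 36
Expand to Ax^2 + Bx + C = 0, where b-k = -8.39
A = 1+m^2 = 6.221225
B = 2(m(b-k) - h) = 2(-2.2850*(-8.39) + 5) = 48.3423
C = h^2 + (b-k)^2 - r^2 = 25 + 70.3921 - 36 = 59.3921
disc = B^2-4AC = 2336.9780 - 1477.9665 = 859.0115
disc > 0

2 intersection points


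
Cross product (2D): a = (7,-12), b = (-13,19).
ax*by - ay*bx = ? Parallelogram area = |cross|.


cross = 7*19 + 12*(-13) = 133 - 156 = -23
Parallelogram area = |-23| = 23

cross = -23, parallelogram area = 23


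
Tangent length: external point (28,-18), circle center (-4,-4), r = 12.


d = sqrt((28+ 4)^2 + (-18+ 4)^2) = sqrt(1024+196) = 34.9285
L = sqrt(1220.0000 - 144) = sqrt(1076.0000) = 32.8024

32.8024


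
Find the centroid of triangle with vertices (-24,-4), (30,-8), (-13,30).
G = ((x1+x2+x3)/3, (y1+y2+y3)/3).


Gx = (-24+30- 13)/3 = -7/3 = -2.3333
Gy = (-4- 8+30)/3 = 18/3 = 6.0000

G = (-2.3333, 6.0000)


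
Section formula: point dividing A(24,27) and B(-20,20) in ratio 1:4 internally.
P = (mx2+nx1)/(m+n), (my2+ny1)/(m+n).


Px = (1*(-20) + 4*24)/5 = 76/5 = 15.2000
Py = (1*20 + 4*27)/5 = 128/5 = 25.6000

P = (15.2000, 25.6000)


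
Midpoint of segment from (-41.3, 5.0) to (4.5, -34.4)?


Mx = (-41.3 + 4.5)/2 = -36.8/2 = -18.4000
My = (5.0 - 34.4)/2 = -29.4/2 = -14.7000

(-18.4000, -14.7000)


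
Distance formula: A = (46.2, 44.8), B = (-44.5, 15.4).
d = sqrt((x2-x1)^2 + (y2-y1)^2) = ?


dx = -44.5 - 46.2 = -90.7
dy = 15.4 - 44.8 = -29.4
d = sqrt(8226.49 + 864.36) = sqrt(9090.85) = 95.3459

95.3459


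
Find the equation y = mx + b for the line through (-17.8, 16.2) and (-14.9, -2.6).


m = (-18.8)/(2.9) = -6.4828
b = y1 - m*x1 = 16.2 - (-18.8*(-17.8))/(2.9) = 16.2 - 115.3931 = -99.1931

y = -6.4828x - 99.1931


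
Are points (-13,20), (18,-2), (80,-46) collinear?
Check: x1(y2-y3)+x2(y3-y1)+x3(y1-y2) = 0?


-13*(-2+ 46) + 18*(-46-20) + 80*(20+ 2)
= -572 - 1188 + 1760 = 0

Yes, collinear (determinant = 0)


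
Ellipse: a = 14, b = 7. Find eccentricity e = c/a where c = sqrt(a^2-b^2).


c = sqrt(196-49) = sqrt(147) = 12.1244
e = c/a = sqrt(147)/14 = 0.8660

e = 0.8660


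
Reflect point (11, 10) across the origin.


Reflection rule for origin: (-x, -y)
(11, 10) -> (-11, -10)

(-11, -10)


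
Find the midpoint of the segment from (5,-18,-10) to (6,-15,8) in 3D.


Mx = (5+6)/2 = 5.5000
My = (-18- 15)/2 = -16.5000
Mz = (-10+8)/2 = -1.0000

M = (5.5000, -16.5000, -1.0000)


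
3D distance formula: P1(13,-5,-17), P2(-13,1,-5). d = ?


dx=-26, dy=6, dz=12
d = sqrt(676+36+144) = sqrt(856) = 29.2575

29.2575


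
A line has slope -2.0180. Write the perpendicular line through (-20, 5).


Perpendicular slope = -1/m1 = -1/(-2.0180) = 0.4955
b2 = y0 - m2*x0 = 5 - 20/(-2.0180) = 5 + 9.9108 = 14.9108

y = 0.4955x + 14.9108


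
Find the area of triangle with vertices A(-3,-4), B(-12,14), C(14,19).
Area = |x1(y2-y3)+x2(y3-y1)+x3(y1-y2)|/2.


-3*(14-19) = 15
-12*(19+ 4) = -276
14*(-4-14) = -252
sum = -513
Area = |-513|/2 = 256.5000

256.5000 sq units


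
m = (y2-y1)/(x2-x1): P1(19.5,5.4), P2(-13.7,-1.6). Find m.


dy = -1.6 - 5.4 = -7.0
dx = -13.7 - 19.5 = -33.2
m = -7.0/(-33.2) = 0.2108

m = 0.2108


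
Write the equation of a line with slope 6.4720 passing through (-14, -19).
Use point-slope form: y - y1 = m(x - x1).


y + 19 = 6.4720(x + 14)
y = 6.4720x - 19 - 6.4720*(-14)
y = 6.4720x + 71.6080

y = 6.4720x + 71.6080


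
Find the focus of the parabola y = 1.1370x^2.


a = 1.1370
4a = 4.5480
focus = (0, 1/4.5480) = (0, 0.2199)

Focus = (0, 0.2199)


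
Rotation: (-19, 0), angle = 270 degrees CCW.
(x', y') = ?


cos(270) = 0, sin(270) = -1
x' = -19*0 - 0*(-1) = 0
y' = -19*(-1) + 0*0 = 19

(0, 19)


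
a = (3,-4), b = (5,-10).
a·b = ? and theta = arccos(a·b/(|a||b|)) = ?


a·b = 3*5 - 4*(-10) = 15 + 40 = 55
|a| = sqrt(9+16) = 5.0000
|b| = sqrt(25+100) = 11.1803
cos(theta) = 55/(sqrt(25)*sqrt(125)) = 55/sqrt(3125) = 0.983870
theta = arccos(55/sqrt(3125)) = 10.3048 degrees

a·b = 55, theta = 10.3048 deg


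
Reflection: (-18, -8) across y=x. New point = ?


Reflection rule for y=x: (y, x)
(-18, -8) -> (-8, -18)

(-8, -18)


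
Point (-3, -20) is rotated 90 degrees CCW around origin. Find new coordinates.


cos(90) = 0, sin(90) = 1
x' = -3*0 + 20*1 = 20
y' = -3*1 - 20*0 = -3

(20, -3)


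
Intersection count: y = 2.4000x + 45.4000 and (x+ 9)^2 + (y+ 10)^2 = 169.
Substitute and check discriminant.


Substitute y = 2.4000x + 45.4000: (x+ 9)^2 + (2.4000x+45.4000+ 10)^2 = 169
Expand to Ax^2 + Bx + C = 0, where b-k = 55.4
A = 1+m^2 = 6.76
B = 2(m(b-k) - h) = 2(2.4000*55.4 + 9) = 283.92
C = h^2 + (b-k)^2 - r^2 = 81 + 3069.16 - 169 = 2981.16
disc = B^2-4AC = 80610.5664 - 80610.5664 = 0
disc = 0

1 intersection point (tangent)


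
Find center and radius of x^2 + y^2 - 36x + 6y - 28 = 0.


h = -D/2 = 36/2 = 18
k = -E/2 = -6/2 = -3
r^2 = h^2 + k^2 - F = 324 + 9 + 28 = 361
r = 19

Center (18, -3), radius = 19


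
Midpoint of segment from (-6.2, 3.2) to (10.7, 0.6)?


Mx = (-6.2 + 10.7)/2 = 4.5/2 = 2.2500
My = (3.2 + 0.6)/2 = 3.8/2 = 1.9000

(2.2500, 1.9000)


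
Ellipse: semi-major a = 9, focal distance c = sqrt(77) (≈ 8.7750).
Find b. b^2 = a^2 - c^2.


b^2 = 9^2 - (sqrt(77))^2 = 81 - 77 = 4
b = sqrt(4) = 2

b = 2


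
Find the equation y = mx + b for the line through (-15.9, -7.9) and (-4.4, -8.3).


m = (-0.4)/(11.5) = -0.0348
b = y1 - m*x1 = -7.9 - (-0.4*(-15.9))/(11.5) = -7.9 - 0.5530 = -8.4530

y = -0.0348x - 8.4530


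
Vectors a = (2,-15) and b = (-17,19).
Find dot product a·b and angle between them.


a·b = 2*(-17) - 15*19 = -34 - 285 = -319
|a| = sqrt(4+225) = 15.1327
|b| = sqrt(289+361) = 25.4951
cos(theta) = -319/(sqrt(229)*sqrt(650)) = -319/sqrt(148850) = -0.826830
theta = arccos(-319/sqrt(148850)) = 145.7745 degrees

a·b = -319, theta = 145.7745 deg


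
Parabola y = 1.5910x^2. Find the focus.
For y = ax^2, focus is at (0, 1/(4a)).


a = 1.5910
4a = 6.3640
focus = (0, 1/6.3640) = (0, 0.1571)

Focus = (0, 0.1571)


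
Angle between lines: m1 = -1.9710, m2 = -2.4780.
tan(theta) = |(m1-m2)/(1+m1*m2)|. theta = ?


m1-m2 = 0.507
1+m1*m2 = 5.884138
tan(theta) = |0.507/5.884138| = 0.086164
theta = arctan(|0.507/5.884138|) = 4.9247 degrees (acute angle)

4.9247 degrees


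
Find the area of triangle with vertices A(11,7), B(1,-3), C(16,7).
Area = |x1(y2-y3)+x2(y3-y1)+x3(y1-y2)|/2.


11*(-3-7) = -110
1*(7-7) = 0
16*(7+ 3) = 160
sum = 50
Area = |50|/2 = 25.0000

25.0000 sq units


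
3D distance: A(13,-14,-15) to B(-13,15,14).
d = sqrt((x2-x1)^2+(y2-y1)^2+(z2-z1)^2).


dx=-26, dy=29, dz=29
d = sqrt(676+841+841) = sqrt(2358) = 48.5592

48.5592


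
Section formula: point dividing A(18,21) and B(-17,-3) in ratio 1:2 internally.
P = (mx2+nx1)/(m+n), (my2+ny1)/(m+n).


Px = (1*(-17) + 2*18)/3 = 19/3 = 6.3333
Py = (1*(-3) + 2*21)/3 = 39/3 = 13.0000

P = (6.3333, 13.0000)
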